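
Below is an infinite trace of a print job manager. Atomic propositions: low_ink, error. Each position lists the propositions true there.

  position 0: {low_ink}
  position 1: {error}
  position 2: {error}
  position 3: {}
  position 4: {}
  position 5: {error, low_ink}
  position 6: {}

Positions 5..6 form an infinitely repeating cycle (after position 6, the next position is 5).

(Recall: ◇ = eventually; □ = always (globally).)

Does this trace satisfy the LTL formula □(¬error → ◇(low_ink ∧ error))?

¬error → ◇(low_ink ∧ error) holds at every position 0..6, and those are all positions ever visited, so □(¬error → ◇(low_ink ∧ error)) holds.
Positions where ¬error holds: 0, 3, 4, 6.
Check ◇(low_ink ∧ error) at each: 0→ok, 3→ok, 4→ok, 6→ok.

Satisfied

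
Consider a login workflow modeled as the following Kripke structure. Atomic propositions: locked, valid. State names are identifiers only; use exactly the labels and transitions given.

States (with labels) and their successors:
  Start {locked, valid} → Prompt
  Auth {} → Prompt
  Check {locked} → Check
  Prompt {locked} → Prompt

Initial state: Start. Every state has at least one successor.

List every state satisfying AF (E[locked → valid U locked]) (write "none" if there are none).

States satisfying E[locked → valid U locked]: {Start, Auth, Check, Prompt}.
States satisfying AF (E[locked → valid U locked]): {Start, Auth, Check, Prompt}.

{Start, Auth, Check, Prompt}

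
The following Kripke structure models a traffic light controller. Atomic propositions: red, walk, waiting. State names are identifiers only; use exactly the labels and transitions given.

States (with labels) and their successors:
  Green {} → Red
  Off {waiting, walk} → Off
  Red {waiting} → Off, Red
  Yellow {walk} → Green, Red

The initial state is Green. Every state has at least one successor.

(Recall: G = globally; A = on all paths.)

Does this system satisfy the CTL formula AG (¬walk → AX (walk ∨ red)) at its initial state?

States satisfying ¬walk → AX (walk ∨ red): {Off, Yellow}.
States satisfying AG (¬walk → AX (walk ∨ red)): {Off}.
Green is reachable from Green and violates ¬walk → AX (walk ∨ red), so AG fails at Green.
Green ∉ Sat(AG (¬walk → AX (walk ∨ red))).

Violated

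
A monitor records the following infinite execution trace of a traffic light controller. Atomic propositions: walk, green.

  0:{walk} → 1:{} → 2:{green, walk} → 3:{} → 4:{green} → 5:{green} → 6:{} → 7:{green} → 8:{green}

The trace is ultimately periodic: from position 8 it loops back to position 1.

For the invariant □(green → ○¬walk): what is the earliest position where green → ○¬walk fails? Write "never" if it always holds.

green → ○¬walk holds at every position 0..8, and those are all the positions the trace ever visits, so the invariant □(green → ○¬walk) is never violated.

never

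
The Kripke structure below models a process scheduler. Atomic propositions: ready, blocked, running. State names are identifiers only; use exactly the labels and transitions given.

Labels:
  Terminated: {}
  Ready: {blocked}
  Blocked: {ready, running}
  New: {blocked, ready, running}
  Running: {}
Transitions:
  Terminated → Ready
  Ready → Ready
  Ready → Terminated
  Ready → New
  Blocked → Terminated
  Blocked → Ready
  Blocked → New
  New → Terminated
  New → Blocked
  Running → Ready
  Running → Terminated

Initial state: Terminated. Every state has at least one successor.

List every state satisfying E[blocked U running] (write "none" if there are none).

States satisfying blocked: {Ready, New}.
States satisfying running: {Blocked, New}.
States satisfying E[blocked U running]: {Ready, Blocked, New}.

{Ready, Blocked, New}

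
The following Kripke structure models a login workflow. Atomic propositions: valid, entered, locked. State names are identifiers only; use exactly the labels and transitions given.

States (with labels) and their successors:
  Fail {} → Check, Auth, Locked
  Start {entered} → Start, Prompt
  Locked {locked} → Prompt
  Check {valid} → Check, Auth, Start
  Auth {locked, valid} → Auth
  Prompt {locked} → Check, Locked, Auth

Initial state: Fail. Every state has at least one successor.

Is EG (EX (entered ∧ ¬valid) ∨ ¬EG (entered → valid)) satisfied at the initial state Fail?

States satisfying EX (entered ∧ ¬valid) ∨ ¬EG (entered → valid): {Start, Check}.
States satisfying EG (EX (entered ∧ ¬valid) ∨ ¬EG (entered → valid)): {Start, Check}.
No suitable path/successor from Fail witnesses the formula.
Fail ∉ Sat(EG (EX (entered ∧ ¬valid) ∨ ¬EG (entered → valid))).

No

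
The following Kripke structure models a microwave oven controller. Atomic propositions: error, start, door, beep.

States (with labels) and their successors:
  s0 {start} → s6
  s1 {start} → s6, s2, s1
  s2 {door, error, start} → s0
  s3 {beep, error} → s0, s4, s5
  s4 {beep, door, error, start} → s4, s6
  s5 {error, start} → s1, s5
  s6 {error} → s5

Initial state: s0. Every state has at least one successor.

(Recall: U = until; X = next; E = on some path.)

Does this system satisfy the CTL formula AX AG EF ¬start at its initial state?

States satisfying AG EF ¬start: {s0, s1, s2, s3, s4, s5, s6}.
States satisfying AX AG EF ¬start: {s0, s1, s2, s3, s4, s5, s6}.
s0 ∈ Sat(AX AG EF ¬start).

Holds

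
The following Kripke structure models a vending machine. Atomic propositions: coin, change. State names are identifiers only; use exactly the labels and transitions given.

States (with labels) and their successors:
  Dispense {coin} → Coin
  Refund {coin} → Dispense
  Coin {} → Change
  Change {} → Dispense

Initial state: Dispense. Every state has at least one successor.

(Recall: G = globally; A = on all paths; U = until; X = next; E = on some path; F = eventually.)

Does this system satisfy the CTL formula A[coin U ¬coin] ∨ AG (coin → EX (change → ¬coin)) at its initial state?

States satisfying coin: {Dispense, Refund}.
States satisfying ¬coin: {Coin, Change}.
States satisfying A[coin U ¬coin]: {Dispense, Refund, Coin, Change}.
States satisfying coin → EX (change → ¬coin): {Dispense, Refund, Coin, Change}.
States satisfying AG (coin → EX (change → ¬coin)): {Dispense, Refund, Coin, Change}.
States satisfying A[coin U ¬coin] ∨ AG (coin → EX (change → ¬coin)): {Dispense, Refund, Coin, Change}.
Dispense ∈ Sat(A[coin U ¬coin] ∨ AG (coin → EX (change → ¬coin))).

Satisfied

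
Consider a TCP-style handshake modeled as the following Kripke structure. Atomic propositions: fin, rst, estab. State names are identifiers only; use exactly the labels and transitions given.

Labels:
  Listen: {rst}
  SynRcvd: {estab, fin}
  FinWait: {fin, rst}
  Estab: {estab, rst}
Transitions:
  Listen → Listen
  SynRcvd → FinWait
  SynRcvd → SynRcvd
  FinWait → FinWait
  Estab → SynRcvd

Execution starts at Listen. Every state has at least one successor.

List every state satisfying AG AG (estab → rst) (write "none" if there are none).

States satisfying AG (estab → rst): {Listen, FinWait}.
States satisfying AG AG (estab → rst): {Listen, FinWait}.

{Listen, FinWait}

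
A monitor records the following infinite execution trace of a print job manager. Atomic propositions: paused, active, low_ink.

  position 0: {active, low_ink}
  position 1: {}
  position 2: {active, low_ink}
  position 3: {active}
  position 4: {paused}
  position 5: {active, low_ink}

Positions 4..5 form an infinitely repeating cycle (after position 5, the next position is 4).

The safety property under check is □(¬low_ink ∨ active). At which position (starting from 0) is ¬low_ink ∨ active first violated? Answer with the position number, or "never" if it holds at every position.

¬low_ink ∨ active holds at every position 0..5, and those are all the positions the trace ever visits, so the invariant □(¬low_ink ∨ active) is never violated.

never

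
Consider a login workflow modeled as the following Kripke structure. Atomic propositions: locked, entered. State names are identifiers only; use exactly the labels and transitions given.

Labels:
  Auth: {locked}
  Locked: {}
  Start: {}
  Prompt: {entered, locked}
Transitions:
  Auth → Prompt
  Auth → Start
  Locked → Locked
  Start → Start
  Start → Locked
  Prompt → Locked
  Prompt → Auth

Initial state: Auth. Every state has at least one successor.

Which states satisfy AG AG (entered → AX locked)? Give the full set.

States satisfying AG (entered → AX locked): {Locked, Start}.
States satisfying AG AG (entered → AX locked): {Locked, Start}.

{Locked, Start}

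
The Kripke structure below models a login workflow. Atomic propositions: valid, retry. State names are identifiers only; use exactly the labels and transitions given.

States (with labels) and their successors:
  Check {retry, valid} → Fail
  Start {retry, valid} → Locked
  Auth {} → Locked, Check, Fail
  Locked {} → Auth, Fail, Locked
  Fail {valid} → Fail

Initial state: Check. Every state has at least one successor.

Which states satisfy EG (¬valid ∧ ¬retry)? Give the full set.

{Auth, Locked}

States satisfying ¬valid ∧ ¬retry: {Auth, Locked}.
States satisfying EG (¬valid ∧ ¬retry): {Auth, Locked}.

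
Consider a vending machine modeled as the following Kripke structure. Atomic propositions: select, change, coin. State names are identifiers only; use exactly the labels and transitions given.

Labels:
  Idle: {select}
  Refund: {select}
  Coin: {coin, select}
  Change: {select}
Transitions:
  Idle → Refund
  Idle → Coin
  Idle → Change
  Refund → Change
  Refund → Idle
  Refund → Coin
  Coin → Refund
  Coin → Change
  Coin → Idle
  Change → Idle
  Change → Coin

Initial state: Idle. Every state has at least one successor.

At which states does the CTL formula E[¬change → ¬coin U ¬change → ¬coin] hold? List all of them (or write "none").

{Idle, Refund, Change}

States satisfying ¬change → ¬coin: {Idle, Refund, Change}.
States satisfying E[¬change → ¬coin U ¬change → ¬coin]: {Idle, Refund, Change}.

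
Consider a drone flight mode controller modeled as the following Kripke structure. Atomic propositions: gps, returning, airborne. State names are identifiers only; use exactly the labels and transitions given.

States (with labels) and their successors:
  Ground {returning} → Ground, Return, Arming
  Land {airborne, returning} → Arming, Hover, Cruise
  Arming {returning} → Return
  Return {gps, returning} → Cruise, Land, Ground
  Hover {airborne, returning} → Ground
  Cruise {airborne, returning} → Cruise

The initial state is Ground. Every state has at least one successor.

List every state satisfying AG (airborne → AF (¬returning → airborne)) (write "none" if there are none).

{Ground, Land, Arming, Return, Hover, Cruise}

States satisfying airborne → AF (¬returning → airborne): {Ground, Land, Arming, Return, Hover, Cruise}.
States satisfying AG (airborne → AF (¬returning → airborne)): {Ground, Land, Arming, Return, Hover, Cruise}.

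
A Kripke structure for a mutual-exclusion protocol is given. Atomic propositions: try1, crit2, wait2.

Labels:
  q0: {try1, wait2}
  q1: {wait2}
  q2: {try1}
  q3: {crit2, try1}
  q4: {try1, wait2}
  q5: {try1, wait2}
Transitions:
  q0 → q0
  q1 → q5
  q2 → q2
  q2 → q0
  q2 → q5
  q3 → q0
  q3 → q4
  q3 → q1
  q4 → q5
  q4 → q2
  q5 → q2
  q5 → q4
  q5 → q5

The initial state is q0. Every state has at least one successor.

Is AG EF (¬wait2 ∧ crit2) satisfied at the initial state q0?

Violated

States satisfying EF (¬wait2 ∧ crit2): {q3}.
States satisfying AG EF (¬wait2 ∧ crit2): ∅.
q0 is reachable from q0 and violates EF (¬wait2 ∧ crit2), so AG fails at q0.
q0 ∉ Sat(AG EF (¬wait2 ∧ crit2)).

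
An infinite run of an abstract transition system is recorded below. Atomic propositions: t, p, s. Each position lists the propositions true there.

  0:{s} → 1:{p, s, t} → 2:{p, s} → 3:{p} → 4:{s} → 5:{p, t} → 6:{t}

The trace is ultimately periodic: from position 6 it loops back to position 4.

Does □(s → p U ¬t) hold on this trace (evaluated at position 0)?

Yes

s → p U ¬t holds at every position 0..6, and those are all positions ever visited, so □(s → p U ¬t) holds.
Positions where s holds: 0, 1, 2, 4.
Check p U ¬t at each: 0→ok, 1→ok, 2→ok, 4→ok.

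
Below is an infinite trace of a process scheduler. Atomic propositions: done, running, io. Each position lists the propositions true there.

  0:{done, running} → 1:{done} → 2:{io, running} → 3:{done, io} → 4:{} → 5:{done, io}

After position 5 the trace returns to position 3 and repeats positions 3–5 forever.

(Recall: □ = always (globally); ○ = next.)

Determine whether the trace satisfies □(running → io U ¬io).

Satisfied

running → io U ¬io holds at every position 0..5, and those are all positions ever visited, so □(running → io U ¬io) holds.
Positions where running holds: 0, 2.
Check io U ¬io at each: 0→ok, 2→ok.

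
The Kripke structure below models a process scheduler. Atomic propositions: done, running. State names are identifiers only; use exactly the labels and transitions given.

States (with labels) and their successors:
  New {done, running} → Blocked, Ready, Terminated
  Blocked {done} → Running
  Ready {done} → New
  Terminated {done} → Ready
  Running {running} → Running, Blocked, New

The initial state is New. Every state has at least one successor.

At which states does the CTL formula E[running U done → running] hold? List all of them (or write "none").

{New, Running}

States satisfying running: {New, Running}.
States satisfying done → running: {New, Running}.
States satisfying E[running U done → running]: {New, Running}.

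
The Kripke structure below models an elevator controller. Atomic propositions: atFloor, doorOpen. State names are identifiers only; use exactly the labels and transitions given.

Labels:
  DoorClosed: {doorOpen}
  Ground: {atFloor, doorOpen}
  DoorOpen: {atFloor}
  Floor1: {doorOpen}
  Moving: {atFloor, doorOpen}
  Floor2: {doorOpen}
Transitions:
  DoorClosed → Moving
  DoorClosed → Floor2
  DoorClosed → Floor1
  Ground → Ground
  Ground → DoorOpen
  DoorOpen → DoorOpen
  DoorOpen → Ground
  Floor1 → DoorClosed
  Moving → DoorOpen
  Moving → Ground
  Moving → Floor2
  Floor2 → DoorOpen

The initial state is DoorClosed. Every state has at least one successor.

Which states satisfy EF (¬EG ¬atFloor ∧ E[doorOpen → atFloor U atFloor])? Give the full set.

{DoorClosed, Ground, DoorOpen, Floor1, Moving, Floor2}

States satisfying ¬EG ¬atFloor ∧ E[doorOpen → atFloor U atFloor]: {Ground, DoorOpen, Moving}.
States satisfying EF (¬EG ¬atFloor ∧ E[doorOpen → atFloor U atFloor]): {DoorClosed, Ground, DoorOpen, Floor1, Moving, Floor2}.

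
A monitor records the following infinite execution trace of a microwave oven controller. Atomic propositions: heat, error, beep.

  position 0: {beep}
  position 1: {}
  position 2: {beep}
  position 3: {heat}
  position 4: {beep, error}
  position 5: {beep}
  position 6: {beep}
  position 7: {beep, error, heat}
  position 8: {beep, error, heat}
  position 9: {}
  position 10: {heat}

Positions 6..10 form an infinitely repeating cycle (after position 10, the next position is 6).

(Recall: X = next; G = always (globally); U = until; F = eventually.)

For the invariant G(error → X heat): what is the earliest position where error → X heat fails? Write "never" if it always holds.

Check error → X heat at each position in order: 0 ✓, 1 ✓, 2 ✓, 3 ✓.
At position 4 the labels are {beep, error} and the next position 5 has {beep}, so error → X heat is false there. This is the first violation.

4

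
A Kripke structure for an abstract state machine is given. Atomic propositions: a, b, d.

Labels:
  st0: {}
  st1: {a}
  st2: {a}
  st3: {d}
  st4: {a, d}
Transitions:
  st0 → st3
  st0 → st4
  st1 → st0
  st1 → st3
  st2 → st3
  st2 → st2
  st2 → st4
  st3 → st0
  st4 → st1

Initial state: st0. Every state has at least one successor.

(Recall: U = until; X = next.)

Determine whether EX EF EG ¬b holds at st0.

Yes

States satisfying EF EG ¬b: {st0, st1, st2, st3, st4}.
States satisfying EX EF EG ¬b: {st0, st1, st2, st3, st4}.
st0 ∈ Sat(EX EF EG ¬b).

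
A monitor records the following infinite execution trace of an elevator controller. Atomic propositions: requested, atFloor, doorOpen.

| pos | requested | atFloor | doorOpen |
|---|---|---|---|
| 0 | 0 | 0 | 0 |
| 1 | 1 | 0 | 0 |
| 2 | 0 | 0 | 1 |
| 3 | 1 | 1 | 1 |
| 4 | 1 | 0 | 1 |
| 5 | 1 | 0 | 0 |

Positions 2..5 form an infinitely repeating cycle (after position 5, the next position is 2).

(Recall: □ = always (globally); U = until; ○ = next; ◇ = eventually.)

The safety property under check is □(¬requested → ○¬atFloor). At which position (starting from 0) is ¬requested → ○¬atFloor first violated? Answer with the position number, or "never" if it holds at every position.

2

Check ¬requested → ○¬atFloor at each position in order: 0 ✓, 1 ✓.
At position 2 the labels are {doorOpen} and the next position 3 has {atFloor, doorOpen, requested}, so ¬requested → ○¬atFloor is false there. This is the first violation.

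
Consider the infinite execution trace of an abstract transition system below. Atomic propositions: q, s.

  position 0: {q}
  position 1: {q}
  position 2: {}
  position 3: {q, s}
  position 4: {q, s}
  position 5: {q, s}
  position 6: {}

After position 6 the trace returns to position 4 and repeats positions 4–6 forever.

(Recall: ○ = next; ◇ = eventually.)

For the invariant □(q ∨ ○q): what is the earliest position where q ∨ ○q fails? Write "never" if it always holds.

q ∨ ○q holds at every position 0..6, and those are all the positions the trace ever visits, so the invariant □(q ∨ ○q) is never violated.

never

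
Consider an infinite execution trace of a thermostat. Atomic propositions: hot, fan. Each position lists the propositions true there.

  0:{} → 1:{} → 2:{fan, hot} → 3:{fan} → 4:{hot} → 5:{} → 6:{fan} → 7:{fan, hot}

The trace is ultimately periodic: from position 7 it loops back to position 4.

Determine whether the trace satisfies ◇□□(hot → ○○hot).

No

□□(hot → ○○hot) is false at every position 0..7, so it never becomes true and ◇□□(hot → ○○hot) fails.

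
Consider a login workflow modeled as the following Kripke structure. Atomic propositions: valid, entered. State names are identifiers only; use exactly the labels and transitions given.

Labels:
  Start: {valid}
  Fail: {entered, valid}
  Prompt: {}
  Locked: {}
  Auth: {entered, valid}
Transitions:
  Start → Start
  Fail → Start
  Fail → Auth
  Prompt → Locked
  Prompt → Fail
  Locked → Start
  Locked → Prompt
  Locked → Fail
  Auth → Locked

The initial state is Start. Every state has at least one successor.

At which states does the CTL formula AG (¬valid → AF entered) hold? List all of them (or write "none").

States satisfying ¬valid → AF entered: {Start, Fail, Auth}.
States satisfying AG (¬valid → AF entered): {Start}.

{Start}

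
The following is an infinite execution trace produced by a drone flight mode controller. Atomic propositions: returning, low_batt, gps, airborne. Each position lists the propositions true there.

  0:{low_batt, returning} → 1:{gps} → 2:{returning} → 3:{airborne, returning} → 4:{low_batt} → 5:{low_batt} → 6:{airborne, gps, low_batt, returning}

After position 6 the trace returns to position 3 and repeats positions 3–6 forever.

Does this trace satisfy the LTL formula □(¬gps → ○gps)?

¬gps → ○gps must hold at every position from 0 onward. It fails at position 2, so □(¬gps → ○gps) is false.
Positions where ¬gps holds: 0, 2, 3, 4, 5.
Check ○gps at each: 0→ok, 2→fails, 3→fails, 4→fails, 5→ok.

No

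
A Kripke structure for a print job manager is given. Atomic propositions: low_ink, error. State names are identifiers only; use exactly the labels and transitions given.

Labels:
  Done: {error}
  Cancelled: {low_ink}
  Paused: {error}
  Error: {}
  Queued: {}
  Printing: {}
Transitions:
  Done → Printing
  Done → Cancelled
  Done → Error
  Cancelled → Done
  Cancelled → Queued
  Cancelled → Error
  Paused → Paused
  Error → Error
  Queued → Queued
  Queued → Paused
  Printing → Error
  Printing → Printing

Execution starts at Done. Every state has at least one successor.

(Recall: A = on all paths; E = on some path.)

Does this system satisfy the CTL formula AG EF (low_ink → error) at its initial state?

Holds

States satisfying EF (low_ink → error): {Done, Cancelled, Paused, Error, Queued, Printing}.
States satisfying AG EF (low_ink → error): {Done, Cancelled, Paused, Error, Queued, Printing}.
Every state reachable from Done satisfies EF (low_ink → error).
Done ∈ Sat(AG EF (low_ink → error)).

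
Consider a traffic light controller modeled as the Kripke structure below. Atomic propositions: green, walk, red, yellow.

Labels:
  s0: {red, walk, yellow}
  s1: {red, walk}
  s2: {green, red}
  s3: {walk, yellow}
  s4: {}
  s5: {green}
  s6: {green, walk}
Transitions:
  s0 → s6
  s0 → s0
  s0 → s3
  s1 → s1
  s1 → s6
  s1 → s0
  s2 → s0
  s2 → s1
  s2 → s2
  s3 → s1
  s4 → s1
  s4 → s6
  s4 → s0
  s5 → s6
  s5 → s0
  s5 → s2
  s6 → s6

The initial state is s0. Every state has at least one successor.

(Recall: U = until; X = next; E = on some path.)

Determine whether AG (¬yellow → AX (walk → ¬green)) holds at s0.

Violated

States satisfying ¬yellow → AX (walk → ¬green): {s0, s2, s3}.
States satisfying AG (¬yellow → AX (walk → ¬green)): ∅.
s1 is reachable from s0 and violates ¬yellow → AX (walk → ¬green), so AG fails at s0.
s0 ∉ Sat(AG (¬yellow → AX (walk → ¬green))).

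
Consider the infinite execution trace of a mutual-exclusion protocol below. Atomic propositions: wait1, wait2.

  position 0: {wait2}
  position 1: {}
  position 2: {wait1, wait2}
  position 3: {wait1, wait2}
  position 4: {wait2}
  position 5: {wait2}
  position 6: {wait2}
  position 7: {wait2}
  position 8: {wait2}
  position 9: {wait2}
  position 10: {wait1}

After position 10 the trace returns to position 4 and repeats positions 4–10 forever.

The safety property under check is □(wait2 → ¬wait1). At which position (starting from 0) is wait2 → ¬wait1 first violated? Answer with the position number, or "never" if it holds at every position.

Check wait2 → ¬wait1 at each position in order: 0 ✓, 1 ✓.
At position 2 the labels are {wait1, wait2}, so wait2 → ¬wait1 is false there. This is the first violation.

2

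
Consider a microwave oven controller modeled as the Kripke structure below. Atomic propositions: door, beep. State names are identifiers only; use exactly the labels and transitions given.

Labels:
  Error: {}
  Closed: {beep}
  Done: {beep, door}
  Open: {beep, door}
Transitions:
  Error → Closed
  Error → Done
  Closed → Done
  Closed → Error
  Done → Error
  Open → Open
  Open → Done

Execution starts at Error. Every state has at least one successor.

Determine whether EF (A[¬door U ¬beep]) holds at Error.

States satisfying A[¬door U ¬beep]: {Error}.
States satisfying EF (A[¬door U ¬beep]): {Error, Closed, Done, Open}.
Some path from Error reaches a state where A[¬door U ¬beep] holds.
Error ∈ Sat(EF (A[¬door U ¬beep])).

Yes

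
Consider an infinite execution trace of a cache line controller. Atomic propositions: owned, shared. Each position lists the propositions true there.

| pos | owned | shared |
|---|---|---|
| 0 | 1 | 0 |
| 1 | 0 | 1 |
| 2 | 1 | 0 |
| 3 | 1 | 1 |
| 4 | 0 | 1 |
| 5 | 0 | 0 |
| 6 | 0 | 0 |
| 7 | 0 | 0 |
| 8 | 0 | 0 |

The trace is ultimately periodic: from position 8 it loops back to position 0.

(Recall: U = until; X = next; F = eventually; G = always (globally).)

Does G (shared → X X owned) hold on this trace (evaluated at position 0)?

shared → X X owned must hold at every position from 0 onward. It fails at position 3, so G (shared → X X owned) is false.
Positions where shared holds: 1, 3, 4.
Check X X owned at each: 1→ok, 3→fails, 4→fails.

Does not hold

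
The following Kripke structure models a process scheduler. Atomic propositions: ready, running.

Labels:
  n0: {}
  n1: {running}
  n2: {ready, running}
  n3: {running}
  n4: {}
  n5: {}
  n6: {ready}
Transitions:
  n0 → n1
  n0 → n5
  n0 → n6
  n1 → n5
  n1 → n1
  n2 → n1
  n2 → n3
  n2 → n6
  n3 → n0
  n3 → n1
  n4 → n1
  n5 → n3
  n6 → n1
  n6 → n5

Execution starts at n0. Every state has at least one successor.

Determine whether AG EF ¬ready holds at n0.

Holds

States satisfying EF ¬ready: {n0, n1, n2, n3, n4, n5, n6}.
States satisfying AG EF ¬ready: {n0, n1, n2, n3, n4, n5, n6}.
Every state reachable from n0 satisfies EF ¬ready.
n0 ∈ Sat(AG EF ¬ready).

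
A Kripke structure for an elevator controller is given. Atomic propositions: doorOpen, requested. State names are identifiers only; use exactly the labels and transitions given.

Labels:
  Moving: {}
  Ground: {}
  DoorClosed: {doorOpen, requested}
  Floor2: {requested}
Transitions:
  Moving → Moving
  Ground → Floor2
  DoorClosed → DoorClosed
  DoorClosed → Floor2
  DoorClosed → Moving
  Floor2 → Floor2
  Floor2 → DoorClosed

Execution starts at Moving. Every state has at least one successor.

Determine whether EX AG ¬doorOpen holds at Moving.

Yes

States satisfying AG ¬doorOpen: {Moving}.
States satisfying EX AG ¬doorOpen: {Moving, DoorClosed}.
Moving ∈ Sat(EX AG ¬doorOpen).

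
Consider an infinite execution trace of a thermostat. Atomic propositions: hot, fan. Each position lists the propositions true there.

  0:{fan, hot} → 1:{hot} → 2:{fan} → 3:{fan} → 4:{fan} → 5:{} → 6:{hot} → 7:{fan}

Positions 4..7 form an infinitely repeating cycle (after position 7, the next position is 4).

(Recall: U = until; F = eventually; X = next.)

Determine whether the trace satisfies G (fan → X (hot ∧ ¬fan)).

No

fan → X (hot ∧ ¬fan) must hold at every position from 0 onward. It fails at position 2, so G (fan → X (hot ∧ ¬fan)) is false.
Positions where fan holds: 0, 2, 3, 4, 7.
Check X (hot ∧ ¬fan) at each: 0→ok, 2→fails, 3→fails, 4→fails, 7→fails.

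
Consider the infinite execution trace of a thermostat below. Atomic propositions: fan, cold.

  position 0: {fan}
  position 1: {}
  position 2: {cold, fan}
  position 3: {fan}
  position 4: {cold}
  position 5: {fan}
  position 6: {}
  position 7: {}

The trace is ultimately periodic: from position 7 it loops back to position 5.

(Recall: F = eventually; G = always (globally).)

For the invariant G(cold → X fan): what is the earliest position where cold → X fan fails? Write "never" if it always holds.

cold → X fan holds at every position 0..7, and those are all the positions the trace ever visits, so the invariant G(cold → X fan) is never violated.

never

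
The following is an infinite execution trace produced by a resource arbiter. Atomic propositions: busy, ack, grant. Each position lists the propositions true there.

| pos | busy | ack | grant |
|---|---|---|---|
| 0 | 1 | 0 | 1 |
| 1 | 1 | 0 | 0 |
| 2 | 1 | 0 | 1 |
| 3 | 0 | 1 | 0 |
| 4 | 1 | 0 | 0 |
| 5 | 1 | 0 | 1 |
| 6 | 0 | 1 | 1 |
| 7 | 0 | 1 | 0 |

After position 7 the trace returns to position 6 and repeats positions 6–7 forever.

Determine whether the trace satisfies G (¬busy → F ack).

Satisfied

¬busy → F ack holds at every position 0..7, and those are all positions ever visited, so G (¬busy → F ack) holds.
Positions where ¬busy holds: 3, 6, 7.
Check F ack at each: 3→ok, 6→ok, 7→ok.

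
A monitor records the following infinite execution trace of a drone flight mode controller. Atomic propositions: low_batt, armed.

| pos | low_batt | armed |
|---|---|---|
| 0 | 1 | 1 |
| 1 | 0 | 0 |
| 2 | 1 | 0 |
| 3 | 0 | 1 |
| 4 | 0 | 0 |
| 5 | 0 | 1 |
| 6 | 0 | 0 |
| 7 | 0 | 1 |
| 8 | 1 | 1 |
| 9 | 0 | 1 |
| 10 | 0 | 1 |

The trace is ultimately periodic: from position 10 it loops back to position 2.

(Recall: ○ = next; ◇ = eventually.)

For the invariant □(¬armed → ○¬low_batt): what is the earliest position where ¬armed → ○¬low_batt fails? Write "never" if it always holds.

1

Check ¬armed → ○¬low_batt at each position in order: 0 ✓.
At position 1 the labels are {} and the next position 2 has {low_batt}, so ¬armed → ○¬low_batt is false there. This is the first violation.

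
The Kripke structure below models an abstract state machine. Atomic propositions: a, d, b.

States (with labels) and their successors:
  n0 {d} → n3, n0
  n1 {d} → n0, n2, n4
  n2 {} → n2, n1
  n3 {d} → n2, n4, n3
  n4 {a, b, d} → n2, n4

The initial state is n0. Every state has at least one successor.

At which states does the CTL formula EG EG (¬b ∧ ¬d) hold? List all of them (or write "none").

States satisfying EG (¬b ∧ ¬d): {n2}.
States satisfying EG EG (¬b ∧ ¬d): {n2}.

{n2}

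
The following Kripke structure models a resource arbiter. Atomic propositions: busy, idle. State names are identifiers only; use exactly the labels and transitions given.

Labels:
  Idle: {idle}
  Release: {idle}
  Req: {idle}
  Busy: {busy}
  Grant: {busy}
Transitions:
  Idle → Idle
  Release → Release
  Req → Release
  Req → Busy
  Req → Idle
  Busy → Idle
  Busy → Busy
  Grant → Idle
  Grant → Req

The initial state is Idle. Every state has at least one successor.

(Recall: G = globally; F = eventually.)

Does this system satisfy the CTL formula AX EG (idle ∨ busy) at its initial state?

States satisfying EG (idle ∨ busy): {Idle, Release, Req, Busy, Grant}.
States satisfying AX EG (idle ∨ busy): {Idle, Release, Req, Busy, Grant}.
Idle ∈ Sat(AX EG (idle ∨ busy)).

Yes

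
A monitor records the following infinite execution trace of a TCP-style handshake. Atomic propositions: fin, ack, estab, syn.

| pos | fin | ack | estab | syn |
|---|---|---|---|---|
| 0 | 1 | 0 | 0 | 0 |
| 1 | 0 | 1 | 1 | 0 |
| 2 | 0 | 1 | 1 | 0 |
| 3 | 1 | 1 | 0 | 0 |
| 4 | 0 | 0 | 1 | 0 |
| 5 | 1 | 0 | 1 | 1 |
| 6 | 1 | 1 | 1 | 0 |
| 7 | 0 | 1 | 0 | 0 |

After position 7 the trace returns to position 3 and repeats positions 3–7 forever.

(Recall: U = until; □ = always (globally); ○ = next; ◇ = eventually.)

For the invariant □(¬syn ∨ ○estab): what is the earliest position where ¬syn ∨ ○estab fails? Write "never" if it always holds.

never

¬syn ∨ ○estab holds at every position 0..7, and those are all the positions the trace ever visits, so the invariant □(¬syn ∨ ○estab) is never violated.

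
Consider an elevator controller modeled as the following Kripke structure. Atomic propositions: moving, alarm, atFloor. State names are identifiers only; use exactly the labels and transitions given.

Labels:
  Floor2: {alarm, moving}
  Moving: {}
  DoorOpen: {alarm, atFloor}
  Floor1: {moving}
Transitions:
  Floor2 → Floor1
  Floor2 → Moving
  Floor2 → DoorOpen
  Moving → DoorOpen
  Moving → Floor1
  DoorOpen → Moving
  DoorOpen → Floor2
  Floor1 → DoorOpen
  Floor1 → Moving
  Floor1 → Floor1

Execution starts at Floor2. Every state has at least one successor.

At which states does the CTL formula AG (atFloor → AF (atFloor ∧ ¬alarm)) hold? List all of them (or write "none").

States satisfying atFloor → AF (atFloor ∧ ¬alarm): {Floor2, Moving, Floor1}.
States satisfying AG (atFloor → AF (atFloor ∧ ¬alarm)): ∅.

none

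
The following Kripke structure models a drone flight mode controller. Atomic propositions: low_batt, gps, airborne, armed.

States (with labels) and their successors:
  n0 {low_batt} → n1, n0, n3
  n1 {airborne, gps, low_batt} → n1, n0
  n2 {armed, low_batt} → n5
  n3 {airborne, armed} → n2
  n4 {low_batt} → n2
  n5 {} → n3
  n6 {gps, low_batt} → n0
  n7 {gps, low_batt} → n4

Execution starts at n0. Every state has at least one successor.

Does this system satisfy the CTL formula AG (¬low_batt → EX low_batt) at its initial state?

Does not hold

States satisfying ¬low_batt → EX low_batt: {n0, n1, n2, n3, n4, n6, n7}.
States satisfying AG (¬low_batt → EX low_batt): ∅.
n5 is reachable from n0 and violates ¬low_batt → EX low_batt, so AG fails at n0.
n0 ∉ Sat(AG (¬low_batt → EX low_batt)).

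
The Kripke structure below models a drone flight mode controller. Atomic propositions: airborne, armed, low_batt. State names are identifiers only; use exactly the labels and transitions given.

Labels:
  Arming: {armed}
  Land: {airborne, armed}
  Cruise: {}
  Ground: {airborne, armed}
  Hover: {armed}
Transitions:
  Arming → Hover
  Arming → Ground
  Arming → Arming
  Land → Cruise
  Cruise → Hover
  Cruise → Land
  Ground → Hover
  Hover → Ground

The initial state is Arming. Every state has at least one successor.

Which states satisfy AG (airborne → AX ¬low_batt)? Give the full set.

States satisfying airborne → AX ¬low_batt: {Arming, Land, Cruise, Ground, Hover}.
States satisfying AG (airborne → AX ¬low_batt): {Arming, Land, Cruise, Ground, Hover}.

{Arming, Land, Cruise, Ground, Hover}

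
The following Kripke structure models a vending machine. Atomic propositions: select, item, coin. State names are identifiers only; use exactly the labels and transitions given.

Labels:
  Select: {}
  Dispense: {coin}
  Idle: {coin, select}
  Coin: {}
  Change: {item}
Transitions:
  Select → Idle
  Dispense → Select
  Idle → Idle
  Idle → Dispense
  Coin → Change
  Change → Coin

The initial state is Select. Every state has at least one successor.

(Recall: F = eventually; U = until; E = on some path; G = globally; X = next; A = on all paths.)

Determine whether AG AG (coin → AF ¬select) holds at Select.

Violated

States satisfying AG (coin → AF ¬select): {Coin, Change}.
States satisfying AG AG (coin → AF ¬select): {Coin, Change}.
Dispense is reachable from Select and violates AG (coin → AF ¬select), so AG fails at Select.
Select ∉ Sat(AG AG (coin → AF ¬select)).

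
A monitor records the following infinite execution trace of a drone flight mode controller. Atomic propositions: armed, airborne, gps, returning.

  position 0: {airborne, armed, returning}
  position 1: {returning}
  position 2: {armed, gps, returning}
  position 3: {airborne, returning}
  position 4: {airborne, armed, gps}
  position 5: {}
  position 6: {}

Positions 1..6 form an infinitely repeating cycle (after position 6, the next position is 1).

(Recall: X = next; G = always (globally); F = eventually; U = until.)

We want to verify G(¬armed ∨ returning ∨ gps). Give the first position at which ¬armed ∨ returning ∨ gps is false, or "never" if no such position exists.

¬armed ∨ returning ∨ gps holds at every position 0..6, and those are all the positions the trace ever visits, so the invariant G(¬armed ∨ returning ∨ gps) is never violated.

never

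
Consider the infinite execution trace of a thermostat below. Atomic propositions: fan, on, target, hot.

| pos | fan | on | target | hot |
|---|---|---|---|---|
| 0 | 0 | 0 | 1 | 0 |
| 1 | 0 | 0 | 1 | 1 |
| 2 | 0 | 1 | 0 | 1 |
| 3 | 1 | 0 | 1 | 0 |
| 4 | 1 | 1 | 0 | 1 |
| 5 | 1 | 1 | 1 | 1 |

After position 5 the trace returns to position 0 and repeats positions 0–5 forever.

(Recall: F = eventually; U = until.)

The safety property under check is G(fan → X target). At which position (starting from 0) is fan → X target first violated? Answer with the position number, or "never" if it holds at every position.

3

Check fan → X target at each position in order: 0 ✓, 1 ✓, 2 ✓.
At position 3 the labels are {fan, target} and the next position 4 has {fan, hot, on}, so fan → X target is false there. This is the first violation.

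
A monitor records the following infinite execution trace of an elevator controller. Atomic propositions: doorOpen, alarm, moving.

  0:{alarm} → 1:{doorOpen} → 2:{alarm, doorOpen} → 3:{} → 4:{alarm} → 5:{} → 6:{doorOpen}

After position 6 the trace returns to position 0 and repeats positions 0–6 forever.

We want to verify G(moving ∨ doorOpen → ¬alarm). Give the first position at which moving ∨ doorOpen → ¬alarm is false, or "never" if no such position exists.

Check moving ∨ doorOpen → ¬alarm at each position in order: 0 ✓, 1 ✓.
At position 2 the labels are {alarm, doorOpen}, so moving ∨ doorOpen → ¬alarm is false there. This is the first violation.

2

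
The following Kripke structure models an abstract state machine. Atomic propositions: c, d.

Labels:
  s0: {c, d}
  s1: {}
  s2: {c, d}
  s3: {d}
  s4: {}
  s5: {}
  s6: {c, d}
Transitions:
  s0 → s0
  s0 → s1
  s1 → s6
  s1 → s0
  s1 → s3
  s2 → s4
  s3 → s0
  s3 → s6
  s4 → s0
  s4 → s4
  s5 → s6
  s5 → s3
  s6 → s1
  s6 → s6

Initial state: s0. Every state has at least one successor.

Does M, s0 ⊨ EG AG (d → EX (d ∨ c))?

Satisfied

States satisfying AG (d → EX (d ∨ c)): {s0, s1, s3, s4, s5, s6}.
States satisfying EG AG (d → EX (d ∨ c)): {s0, s1, s3, s4, s5, s6}.
s0 ∈ Sat(EG AG (d → EX (d ∨ c))).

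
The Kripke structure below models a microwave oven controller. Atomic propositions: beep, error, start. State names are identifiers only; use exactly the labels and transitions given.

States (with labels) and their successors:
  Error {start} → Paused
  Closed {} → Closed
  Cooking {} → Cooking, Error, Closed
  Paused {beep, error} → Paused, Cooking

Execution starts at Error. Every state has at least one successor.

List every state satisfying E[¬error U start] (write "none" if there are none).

{Error, Cooking}

States satisfying ¬error: {Error, Closed, Cooking}.
States satisfying start: {Error}.
States satisfying E[¬error U start]: {Error, Cooking}.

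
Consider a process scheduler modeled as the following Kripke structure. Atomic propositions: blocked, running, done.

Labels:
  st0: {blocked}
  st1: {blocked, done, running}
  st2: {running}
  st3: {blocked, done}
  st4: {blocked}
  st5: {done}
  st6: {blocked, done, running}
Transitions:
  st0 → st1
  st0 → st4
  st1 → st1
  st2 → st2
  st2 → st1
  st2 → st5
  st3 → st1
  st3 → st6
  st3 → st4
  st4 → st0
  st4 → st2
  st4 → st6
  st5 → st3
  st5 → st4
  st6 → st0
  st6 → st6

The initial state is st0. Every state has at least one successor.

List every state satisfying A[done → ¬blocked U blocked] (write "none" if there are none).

States satisfying done → ¬blocked: {st0, st2, st4, st5}.
States satisfying blocked: {st0, st1, st3, st4, st6}.
States satisfying A[done → ¬blocked U blocked]: {st0, st1, st3, st4, st5, st6}.

{st0, st1, st3, st4, st5, st6}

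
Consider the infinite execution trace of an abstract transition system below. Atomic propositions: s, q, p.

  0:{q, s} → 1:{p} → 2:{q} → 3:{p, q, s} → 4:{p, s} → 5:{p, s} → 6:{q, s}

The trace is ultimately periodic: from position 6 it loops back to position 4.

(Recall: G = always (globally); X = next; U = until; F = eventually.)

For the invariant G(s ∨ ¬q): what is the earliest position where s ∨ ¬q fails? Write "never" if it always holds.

Check s ∨ ¬q at each position in order: 0 ✓, 1 ✓.
At position 2 the labels are {q}, so s ∨ ¬q is false there. This is the first violation.

2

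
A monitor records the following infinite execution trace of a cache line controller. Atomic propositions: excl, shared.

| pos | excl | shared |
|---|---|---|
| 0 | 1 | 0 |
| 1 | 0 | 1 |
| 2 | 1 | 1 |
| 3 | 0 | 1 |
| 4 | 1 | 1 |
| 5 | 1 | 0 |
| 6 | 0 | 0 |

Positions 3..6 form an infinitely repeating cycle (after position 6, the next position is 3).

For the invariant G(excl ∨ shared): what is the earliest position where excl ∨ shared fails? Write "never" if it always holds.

6

Check excl ∨ shared at each position in order: 0 ✓, 1 ✓, 2 ✓, 3 ✓, 4 ✓, 5 ✓.
At position 6 the labels are {}, so excl ∨ shared is false there. This is the first violation.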